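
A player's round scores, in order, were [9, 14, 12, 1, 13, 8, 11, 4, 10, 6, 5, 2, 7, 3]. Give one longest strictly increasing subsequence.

1, 4, 6, 7

Patience tails give the LIS length; then backtrack through the dp parents:
9 → extends → [9]
14 → extends → [9, 14]
12 → replaces 14 → [9, 12]
1 → replaces 9 → [1, 12]
13 → extends → [1, 12, 13]
8 → replaces 12 → [1, 8, 13]
11 → replaces 13 → [1, 8, 11]
4 → replaces 8 → [1, 4, 11]
10 → replaces 11 → [1, 4, 10]
6 → replaces 10 → [1, 4, 6]
5 → replaces 6 → [1, 4, 5]
2 → replaces 4 → [1, 2, 5]
7 → extends → [1, 2, 5, 7]
3 → replaces 5 → [1, 2, 3, 7]
Length 4; one witness is 1, 4, 6, 7.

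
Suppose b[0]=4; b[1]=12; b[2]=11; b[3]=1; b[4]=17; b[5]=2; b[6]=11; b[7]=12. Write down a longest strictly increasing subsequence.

Patience tails give the LIS length; then backtrack through the dp parents:
4 → extends → [4]
12 → extends → [4, 12]
11 → replaces 12 → [4, 11]
1 → replaces 4 → [1, 11]
17 → extends → [1, 11, 17]
2 → replaces 11 → [1, 2, 17]
11 → replaces 17 → [1, 2, 11]
12 → extends → [1, 2, 11, 12]
Length 4; one witness is 1, 2, 11, 12.

1, 2, 11, 12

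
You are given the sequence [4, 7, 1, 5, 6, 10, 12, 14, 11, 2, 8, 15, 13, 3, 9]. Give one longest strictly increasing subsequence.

Patience tails give the LIS length; then backtrack through the dp parents:
4 → extends → [4]
7 → extends → [4, 7]
1 → replaces 4 → [1, 7]
5 → replaces 7 → [1, 5]
6 → extends → [1, 5, 6]
10 → extends → [1, 5, 6, 10]
12 → extends → [1, 5, 6, 10, 12]
14 → extends → [1, 5, 6, 10, 12, 14]
11 → replaces 12 → [1, 5, 6, 10, 11, 14]
2 → replaces 5 → [1, 2, 6, 10, 11, 14]
8 → replaces 10 → [1, 2, 6, 8, 11, 14]
15 → extends → [1, 2, 6, 8, 11, 14, 15]
13 → replaces 14 → [1, 2, 6, 8, 11, 13, 15]
3 → replaces 6 → [1, 2, 3, 8, 11, 13, 15]
9 → replaces 11 → [1, 2, 3, 8, 9, 13, 15]
Length 7; one witness is 4, 5, 6, 10, 12, 14, 15.

4, 5, 6, 10, 12, 14, 15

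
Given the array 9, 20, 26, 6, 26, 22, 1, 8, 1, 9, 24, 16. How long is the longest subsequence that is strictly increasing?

Let dp[i] be the length of the longest such subsequence ending at index i:
i:      1  2  3  4  5  6  7  8  9 10 11 12
a[i]:   9 20 26  6 26 22  1  8  1  9 24 16
dp:     1  2  3  1  3  3  1  2  1  3  4  4
Maximum dp value is 4.

4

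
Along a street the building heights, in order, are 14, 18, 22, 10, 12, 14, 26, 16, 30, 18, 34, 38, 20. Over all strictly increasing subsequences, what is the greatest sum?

Let S[i] be the best sum of a strictly increasing subsequence ending at i:
i:       1   2   3   4   5   6   7   8   9  10  11  12  13
a[i]:   14  18  22  10  12  14  26  16  30  18  34  38  20
S:      14  32  54  10  22  36  80  52 110  70 144 182  90
Maximum is 182 (e.g. 14 + 18 + 22 + 26 + 30 + 34 + 38).

182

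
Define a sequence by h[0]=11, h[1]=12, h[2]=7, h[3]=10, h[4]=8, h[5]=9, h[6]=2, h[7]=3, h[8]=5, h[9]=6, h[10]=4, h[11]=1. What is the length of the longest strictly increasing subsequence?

4

Track the smallest tail for each achievable length (strict):
11 → extends → [11]
12 → extends → [11, 12]
7 → replaces 11 → [7, 12]
10 → replaces 12 → [7, 10]
8 → replaces 10 → [7, 8]
9 → extends → [7, 8, 9]
2 → replaces 7 → [2, 8, 9]
3 → replaces 8 → [2, 3, 9]
5 → replaces 9 → [2, 3, 5]
6 → extends → [2, 3, 5, 6]
4 → replaces 5 → [2, 3, 4, 6]
1 → replaces 2 → [1, 3, 4, 6]
Four tails, so the longest strictly increasing subsequence has length 4 (e.g. 2, 3, 5, 6).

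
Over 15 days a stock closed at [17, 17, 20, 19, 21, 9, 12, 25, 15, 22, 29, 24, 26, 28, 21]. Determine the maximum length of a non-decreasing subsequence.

Let dp[i] be the length of the longest such subsequence ending at index i:
i:      1  2  3  4  5  6  7  8  9 10 11 12 13 14 15
a[i]:  17 17 20 19 21  9 12 25 15 22 29 24 26 28 21
dp:     1  2  3  3  4  1  2  5  3  5  6  6  7  8  5
Maximum dp value is 8.

8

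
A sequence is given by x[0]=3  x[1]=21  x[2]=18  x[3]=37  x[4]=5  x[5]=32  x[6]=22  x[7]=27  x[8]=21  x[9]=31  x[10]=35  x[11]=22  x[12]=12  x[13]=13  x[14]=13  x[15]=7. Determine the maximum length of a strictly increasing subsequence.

Let dp[i] be the length of the longest such subsequence ending at index i:
i:      0  1  2  3  4  5  6  7  8  9 10 11 12 13 14 15
x[i]:   3 21 18 37  5 32 22 27 21 31 35 22 12 13 13  7
dp:     1  2  2  3  2  3  3  4  3  5  6  4  3  4  4  3
Maximum dp value is 6.

6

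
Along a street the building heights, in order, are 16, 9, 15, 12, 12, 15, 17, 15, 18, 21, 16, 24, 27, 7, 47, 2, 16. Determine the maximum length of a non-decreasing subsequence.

10

Track the smallest tail for each achievable length (allowing ties):
16 → extends → [16]
9 → replaces 16 → [9]
15 → extends → [9, 15]
12 → replaces 15 → [9, 12]
12 → extends → [9, 12, 12]
15 → extends → [9, 12, 12, 15]
17 → extends → [9, 12, 12, 15, 17]
15 → replaces 17 → [9, 12, 12, 15, 15]
18 → extends → [9, 12, 12, 15, 15, 18]
21 → extends → [9, 12, 12, 15, 15, 18, 21]
16 → replaces 18 → [9, 12, 12, 15, 15, 16, 21]
24 → extends → [9, 12, 12, 15, 15, 16, 21, 24]
27 → extends → [9, 12, 12, 15, 15, 16, 21, 24, 27]
7 → replaces 9 → [7, 12, 12, 15, 15, 16, 21, 24, 27]
47 → extends → [7, 12, 12, 15, 15, 16, 21, 24, 27, 47]
2 → replaces 7 → [2, 12, 12, 15, 15, 16, 21, 24, 27, 47]
16 → replaces 21 → [2, 12, 12, 15, 15, 16, 16, 24, 27, 47]
Ten tails, so the longest non-decreasing subsequence has length 10 (e.g. 9, 12, 12, 15, 17, 18, 21, 24, 27, 47).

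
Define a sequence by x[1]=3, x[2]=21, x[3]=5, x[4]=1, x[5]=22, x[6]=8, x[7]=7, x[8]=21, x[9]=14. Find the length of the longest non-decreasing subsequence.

4

Let dp[i] be the length of the longest such subsequence ending at index i:
i:      1  2  3  4  5  6  7  8  9
x[i]:   3 21  5  1 22  8  7 21 14
dp:     1  2  2  1  3  3  3  4  4
Maximum dp value is 4.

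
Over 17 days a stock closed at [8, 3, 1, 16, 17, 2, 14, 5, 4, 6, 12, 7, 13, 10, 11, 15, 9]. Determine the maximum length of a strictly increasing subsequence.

8

Let dp[i] be the length of the longest such subsequence ending at index i:
i:      1  2  3  4  5  6  7  8  9 10 11 12 13 14 15 16 17
a[i]:   8  3  1 16 17  2 14  5  4  6 12  7 13 10 11 15  9
dp:     1  1  1  2  3  2  3  3  3  4  5  5  6  6  7  8  6
Maximum dp value is 8.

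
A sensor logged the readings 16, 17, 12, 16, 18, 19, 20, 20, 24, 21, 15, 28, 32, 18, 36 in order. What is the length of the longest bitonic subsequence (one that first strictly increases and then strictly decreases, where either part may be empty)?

inc[i] = longest strictly increasing subsequence ending at i; dec[i] = longest strictly decreasing subsequence starting at i:
i:      1  2  3  4  5  6  7  8  9 10 11 12 13 14 15
a[i]:  16 17 12 16 18 19 20 20 24 21 15 28 32 18 36
inc:    1  2  1  2  3  4  5  5  6  6  2  7  8  3  9
dec:    2  3  1  2  2  2  2  2  3  2  1  2  2  1  1
Best peak at i=13 (value 32): inc=8, dec=2, length 8+2−1 = 9.

9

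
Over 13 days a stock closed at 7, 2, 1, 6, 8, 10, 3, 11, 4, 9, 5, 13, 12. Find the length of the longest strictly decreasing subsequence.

Negate each value so 'decreasing' becomes 'increasing', then run patience tails on the negated sequence:
-7 → extends → [-7]
-2 → extends → [-7, -2]
-1 → extends → [-7, -2, -1]
-6 → replaces -2 → [-7, -6, -1]
-8 → replaces -7 → [-8, -6, -1]
-10 → replaces -8 → [-10, -6, -1]
-3 → replaces -1 → [-10, -6, -3]
-11 → replaces -10 → [-11, -6, -3]
-4 → replaces -3 → [-11, -6, -4]
-9 → replaces -6 → [-11, -9, -4]
-5 → replaces -4 → [-11, -9, -5]
-13 → replaces -11 → [-13, -9, -5]
-12 → replaces -9 → [-13, -12, -5]
Three tails, so the longest strictly decreasing subsequence of the original has length 3.

3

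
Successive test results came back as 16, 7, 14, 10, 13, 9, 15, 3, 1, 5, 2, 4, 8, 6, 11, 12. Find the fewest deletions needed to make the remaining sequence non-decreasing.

Fewest deletions = n − (longest non-decreasing subsequence).
Patience tails:
16 → extends → [16]
7 → replaces 16 → [7]
14 → extends → [7, 14]
10 → replaces 14 → [7, 10]
13 → extends → [7, 10, 13]
9 → replaces 10 → [7, 9, 13]
15 → extends → [7, 9, 13, 15]
3 → replaces 7 → [3, 9, 13, 15]
1 → replaces 3 → [1, 9, 13, 15]
5 → replaces 9 → [1, 5, 13, 15]
2 → replaces 5 → [1, 2, 13, 15]
4 → replaces 13 → [1, 2, 4, 15]
8 → replaces 15 → [1, 2, 4, 8]
6 → replaces 8 → [1, 2, 4, 6]
11 → extends → [1, 2, 4, 6, 11]
12 → extends → [1, 2, 4, 6, 11, 12]
Longest non-decreasing subsequence has length 6, so deletions = 16 − 6 = 10.

10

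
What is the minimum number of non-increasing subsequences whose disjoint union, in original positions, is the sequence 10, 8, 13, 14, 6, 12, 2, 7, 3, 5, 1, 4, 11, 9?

4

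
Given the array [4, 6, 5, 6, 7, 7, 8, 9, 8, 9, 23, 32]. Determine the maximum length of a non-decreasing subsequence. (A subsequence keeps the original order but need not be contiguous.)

10

Let dp[i] be the length of the longest such subsequence ending at index i:
i:      1  2  3  4  5  6  7  8  9 10 11 12
a[i]:   4  6  5  6  7  7  8  9  8  9 23 32
dp:     1  2  2  3  4  5  6  7  7  8  9 10
Maximum dp value is 10.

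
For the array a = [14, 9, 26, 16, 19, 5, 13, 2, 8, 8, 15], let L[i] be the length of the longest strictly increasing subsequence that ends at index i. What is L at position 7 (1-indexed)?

dp[i] = 1 + max{dp[j] : j<i, a[j]<a[i]} (or 1 if no such j):
i:      1  2  3  4  5  6  7  8  9 10 11
a[i]:  14  9 26 16 19  5 13  2  8  8 15
dp:     1  1  2  2  3  1  2  1  2  2  3
At index 7 the value is 2.

2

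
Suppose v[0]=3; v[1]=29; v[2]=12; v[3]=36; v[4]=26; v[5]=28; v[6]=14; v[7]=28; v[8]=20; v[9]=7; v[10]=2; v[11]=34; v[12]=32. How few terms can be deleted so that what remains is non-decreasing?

Fewest deletions = n − (longest non-decreasing subsequence).
i:      0  1  2  3  4  5  6  7  8  9 10 11 12
v[i]:   3 29 12 36 26 28 14 28 20  7  2 34 32
dp:     1  2  2  3  3  4  3  5  4  2  1  6  6
max dp = 6, so deletions = 13 − 6 = 7.

7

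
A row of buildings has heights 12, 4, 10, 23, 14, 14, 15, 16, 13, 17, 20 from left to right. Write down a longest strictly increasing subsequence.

Patience tails give the LIS length; then backtrack through the dp parents:
12 → extends → [12]
4 → replaces 12 → [4]
10 → extends → [4, 10]
23 → extends → [4, 10, 23]
14 → replaces 23 → [4, 10, 14]
14 → already a tail → [4, 10, 14]
15 → extends → [4, 10, 14, 15]
16 → extends → [4, 10, 14, 15, 16]
13 → replaces 14 → [4, 10, 13, 15, 16]
17 → extends → [4, 10, 13, 15, 16, 17]
20 → extends → [4, 10, 13, 15, 16, 17, 20]
Length 7; one witness is 4, 10, 14, 15, 16, 17, 20.

4, 10, 14, 15, 16, 17, 20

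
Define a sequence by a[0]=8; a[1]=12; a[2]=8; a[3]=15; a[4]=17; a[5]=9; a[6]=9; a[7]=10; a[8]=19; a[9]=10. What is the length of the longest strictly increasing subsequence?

Let dp[i] be the length of the longest such subsequence ending at index i:
i:      0  1  2  3  4  5  6  7  8  9
a[i]:   8 12  8 15 17  9  9 10 19 10
dp:     1  2  1  3  4  2  2  3  5  3
Maximum dp value is 5.

5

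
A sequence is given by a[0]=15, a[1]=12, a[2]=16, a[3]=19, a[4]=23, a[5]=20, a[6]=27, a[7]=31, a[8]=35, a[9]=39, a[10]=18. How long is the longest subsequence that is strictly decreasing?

Negate each value so 'decreasing' becomes 'increasing', then run patience tails on the negated sequence:
-15 → extends → [-15]
-12 → extends → [-15, -12]
-16 → replaces -15 → [-16, -12]
-19 → replaces -16 → [-19, -12]
-23 → replaces -19 → [-23, -12]
-20 → replaces -12 → [-23, -20]
-27 → replaces -23 → [-27, -20]
-31 → replaces -27 → [-31, -20]
-35 → replaces -31 → [-35, -20]
-39 → replaces -35 → [-39, -20]
-18 → extends → [-39, -20, -18]
Three tails, so the longest strictly decreasing subsequence of the original has length 3.

3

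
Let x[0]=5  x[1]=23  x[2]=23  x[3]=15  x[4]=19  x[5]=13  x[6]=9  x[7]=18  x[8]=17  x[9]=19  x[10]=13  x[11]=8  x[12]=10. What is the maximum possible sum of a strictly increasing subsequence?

57

Let S[i] be the best sum of a strictly increasing subsequence ending at i:
i:      0  1  2  3  4  5  6  7  8  9 10 11 12
x[i]:   5 23 23 15 19 13  9 18 17 19 13  8 10
S:      5 28 28 20 39 18 14 38 37 57 27 13 24
Maximum is 57 (e.g. 5 + 15 + 18 + 19).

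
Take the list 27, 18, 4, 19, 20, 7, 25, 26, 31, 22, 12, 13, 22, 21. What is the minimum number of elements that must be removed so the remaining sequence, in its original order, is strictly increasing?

Fewest deletions = n − (longest strictly increasing subsequence).
Patience tails:
27 → extends → [27]
18 → replaces 27 → [18]
4 → replaces 18 → [4]
19 → extends → [4, 19]
20 → extends → [4, 19, 20]
7 → replaces 19 → [4, 7, 20]
25 → extends → [4, 7, 20, 25]
26 → extends → [4, 7, 20, 25, 26]
31 → extends → [4, 7, 20, 25, 26, 31]
22 → replaces 25 → [4, 7, 20, 22, 26, 31]
12 → replaces 20 → [4, 7, 12, 22, 26, 31]
13 → replaces 22 → [4, 7, 12, 13, 26, 31]
22 → replaces 26 → [4, 7, 12, 13, 22, 31]
21 → replaces 22 → [4, 7, 12, 13, 21, 31]
Longest strictly increasing subsequence has length 6, so deletions = 14 − 6 = 8.

8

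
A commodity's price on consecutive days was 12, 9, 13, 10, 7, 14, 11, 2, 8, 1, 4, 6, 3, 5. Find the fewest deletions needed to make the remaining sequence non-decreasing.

11

Fewest deletions = n − (longest non-decreasing subsequence).
Patience tails:
12 → extends → [12]
9 → replaces 12 → [9]
13 → extends → [9, 13]
10 → replaces 13 → [9, 10]
7 → replaces 9 → [7, 10]
14 → extends → [7, 10, 14]
11 → replaces 14 → [7, 10, 11]
2 → replaces 7 → [2, 10, 11]
8 → replaces 10 → [2, 8, 11]
1 → replaces 2 → [1, 8, 11]
4 → replaces 8 → [1, 4, 11]
6 → replaces 11 → [1, 4, 6]
3 → replaces 4 → [1, 3, 6]
5 → replaces 6 → [1, 3, 5]
Longest non-decreasing subsequence has length 3, so deletions = 14 − 3 = 11.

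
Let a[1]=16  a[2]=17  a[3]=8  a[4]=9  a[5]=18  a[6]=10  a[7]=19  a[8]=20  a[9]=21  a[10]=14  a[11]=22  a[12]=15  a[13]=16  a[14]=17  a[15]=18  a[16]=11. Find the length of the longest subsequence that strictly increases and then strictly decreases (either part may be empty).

9

inc[i] = longest strictly increasing subsequence ending at i; dec[i] = longest strictly decreasing subsequence starting at i:
i:      1  2  3  4  5  6  7  8  9 10 11 12 13 14 15 16
a[i]:  16 17  8  9 18 10 19 20 21 14 22 15 16 17 18 11
inc:    1  2  1  2  3  3  4  5  6  4  7  5  6  7  8  4
dec:    3  3  1  1  3  1  3  3  3  2  3  2  2  2  2  1
Best peak at i=11 (value 22): inc=7, dec=3, length 7+3−1 = 9.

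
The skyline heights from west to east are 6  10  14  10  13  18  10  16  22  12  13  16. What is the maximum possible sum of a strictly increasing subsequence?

70

Let S[i] be the best sum of a strictly increasing subsequence ending at i:
i:      1  2  3  4  5  6  7  8  9 10 11 12
a[i]:   6 10 14 10 13 18 10 16 22 12 13 16
S:      6 16 30 16 29 48 16 46 70 28 41 57
Maximum is 70 (e.g. 6 + 10 + 14 + 18 + 22).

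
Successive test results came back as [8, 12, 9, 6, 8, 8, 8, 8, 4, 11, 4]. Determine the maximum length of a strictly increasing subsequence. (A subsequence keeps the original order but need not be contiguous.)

Let dp[i] be the length of the longest such subsequence ending at index i:
i:      1  2  3  4  5  6  7  8  9 10 11
a[i]:   8 12  9  6  8  8  8  8  4 11  4
dp:     1  2  2  1  2  2  2  2  1  3  1
Maximum dp value is 3.

3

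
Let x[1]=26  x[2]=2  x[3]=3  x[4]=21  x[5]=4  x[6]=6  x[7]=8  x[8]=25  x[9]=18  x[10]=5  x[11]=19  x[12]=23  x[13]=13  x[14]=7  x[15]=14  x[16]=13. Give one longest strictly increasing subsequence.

Patience tails give the LIS length; then backtrack through the dp parents:
26 → extends → [26]
2 → replaces 26 → [2]
3 → extends → [2, 3]
21 → extends → [2, 3, 21]
4 → replaces 21 → [2, 3, 4]
6 → extends → [2, 3, 4, 6]
8 → extends → [2, 3, 4, 6, 8]
25 → extends → [2, 3, 4, 6, 8, 25]
18 → replaces 25 → [2, 3, 4, 6, 8, 18]
5 → replaces 6 → [2, 3, 4, 5, 8, 18]
19 → extends → [2, 3, 4, 5, 8, 18, 19]
23 → extends → [2, 3, 4, 5, 8, 18, 19, 23]
13 → replaces 18 → [2, 3, 4, 5, 8, 13, 19, 23]
7 → replaces 8 → [2, 3, 4, 5, 7, 13, 19, 23]
14 → replaces 19 → [2, 3, 4, 5, 7, 13, 14, 23]
13 → already a tail → [2, 3, 4, 5, 7, 13, 14, 23]
Length 8; one witness is 2, 3, 4, 6, 8, 18, 19, 23.

2, 3, 4, 6, 8, 18, 19, 23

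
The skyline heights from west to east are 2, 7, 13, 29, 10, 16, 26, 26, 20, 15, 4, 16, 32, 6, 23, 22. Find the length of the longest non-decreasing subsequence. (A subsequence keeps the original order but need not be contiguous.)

Let dp[i] be the length of the longest such subsequence ending at index i:
i:      1  2  3  4  5  6  7  8  9 10 11 12 13 14 15 16
a[i]:   2  7 13 29 10 16 26 26 20 15  4 16 32  6 23 22
dp:     1  2  3  4  3  4  5  6  5  4  2  5  7  3  6  6
Maximum dp value is 7.

7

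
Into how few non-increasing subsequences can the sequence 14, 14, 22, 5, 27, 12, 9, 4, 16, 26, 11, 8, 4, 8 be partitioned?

4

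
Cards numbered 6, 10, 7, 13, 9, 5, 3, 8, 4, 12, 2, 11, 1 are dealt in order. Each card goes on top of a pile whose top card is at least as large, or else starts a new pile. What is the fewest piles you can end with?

4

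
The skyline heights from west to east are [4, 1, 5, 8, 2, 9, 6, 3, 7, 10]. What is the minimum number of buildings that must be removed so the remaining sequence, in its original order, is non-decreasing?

5

Fewest deletions = n − (longest non-decreasing subsequence).
i:      1  2  3  4  5  6  7  8  9 10
a[i]:   4  1  5  8  2  9  6  3  7 10
dp:     1  1  2  3  2  4  3  3  4  5
max dp = 5, so deletions = 10 − 5 = 5.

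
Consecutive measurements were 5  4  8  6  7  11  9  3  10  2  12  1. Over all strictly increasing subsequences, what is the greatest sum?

Let S[i] be the best sum of a strictly increasing subsequence ending at i:
i:      1  2  3  4  5  6  7  8  9 10 11 12
a[i]:   5  4  8  6  7 11  9  3 10  2 12  1
S:      5  4 13 11 18 29 27  3 37  2 49  1
Maximum is 49 (e.g. 5 + 6 + 7 + 9 + 10 + 12).

49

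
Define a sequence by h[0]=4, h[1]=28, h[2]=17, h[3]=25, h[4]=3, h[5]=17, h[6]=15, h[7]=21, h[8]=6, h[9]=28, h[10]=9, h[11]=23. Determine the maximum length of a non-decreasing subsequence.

5

Let dp[i] be the length of the longest such subsequence ending at index i:
i:      0  1  2  3  4  5  6  7  8  9 10 11
h[i]:   4 28 17 25  3 17 15 21  6 28  9 23
dp:     1  2  2  3  1  3  2  4  2  5  3  5
Maximum dp value is 5.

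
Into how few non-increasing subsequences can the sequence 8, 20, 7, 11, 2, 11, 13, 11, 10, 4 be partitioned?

3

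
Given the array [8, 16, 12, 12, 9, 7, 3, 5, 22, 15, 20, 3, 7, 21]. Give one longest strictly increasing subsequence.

8, 12, 15, 20, 21

Patience tails give the LIS length; then backtrack through the dp parents:
8 → extends → [8]
16 → extends → [8, 16]
12 → replaces 16 → [8, 12]
12 → already a tail → [8, 12]
9 → replaces 12 → [8, 9]
7 → replaces 8 → [7, 9]
3 → replaces 7 → [3, 9]
5 → replaces 9 → [3, 5]
22 → extends → [3, 5, 22]
15 → replaces 22 → [3, 5, 15]
20 → extends → [3, 5, 15, 20]
3 → already a tail → [3, 5, 15, 20]
7 → replaces 15 → [3, 5, 7, 20]
21 → extends → [3, 5, 7, 20, 21]
Length 5; one witness is 8, 12, 15, 20, 21.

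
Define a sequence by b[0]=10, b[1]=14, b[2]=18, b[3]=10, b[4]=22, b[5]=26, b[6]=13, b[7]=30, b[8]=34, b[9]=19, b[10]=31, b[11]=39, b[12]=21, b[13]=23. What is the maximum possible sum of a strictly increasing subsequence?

Let S[i] be the best sum of a strictly increasing subsequence ending at i:
i:       0   1   2   3   4   5   6   7   8   9  10  11  12  13
b[i]:   10  14  18  10  22  26  13  30  34  19  31  39  21  23
S:      10  24  42  10  64  90  23 120 154  61 151 193  82 105
Maximum is 193 (e.g. 10 + 14 + 18 + 22 + 26 + 30 + 34 + 39).

193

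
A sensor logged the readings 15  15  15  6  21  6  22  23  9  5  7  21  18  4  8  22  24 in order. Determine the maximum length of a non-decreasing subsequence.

7

Track the smallest tail for each achievable length (allowing ties):
15 → extends → [15]
15 → extends → [15, 15]
15 → extends → [15, 15, 15]
6 → replaces 15 → [6, 15, 15]
21 → extends → [6, 15, 15, 21]
6 → replaces 15 → [6, 6, 15, 21]
22 → extends → [6, 6, 15, 21, 22]
23 → extends → [6, 6, 15, 21, 22, 23]
9 → replaces 15 → [6, 6, 9, 21, 22, 23]
5 → replaces 6 → [5, 6, 9, 21, 22, 23]
7 → replaces 9 → [5, 6, 7, 21, 22, 23]
21 → replaces 22 → [5, 6, 7, 21, 21, 23]
18 → replaces 21 → [5, 6, 7, 18, 21, 23]
4 → replaces 5 → [4, 6, 7, 18, 21, 23]
8 → replaces 18 → [4, 6, 7, 8, 21, 23]
22 → replaces 23 → [4, 6, 7, 8, 21, 22]
24 → extends → [4, 6, 7, 8, 21, 22, 24]
Seven tails, so the longest non-decreasing subsequence has length 7 (e.g. 15, 15, 15, 21, 22, 23, 24).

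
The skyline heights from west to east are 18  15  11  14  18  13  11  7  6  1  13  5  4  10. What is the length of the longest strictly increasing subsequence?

Track the smallest tail for each achievable length (strict):
18 → extends → [18]
15 → replaces 18 → [15]
11 → replaces 15 → [11]
14 → extends → [11, 14]
18 → extends → [11, 14, 18]
13 → replaces 14 → [11, 13, 18]
11 → already a tail → [11, 13, 18]
7 → replaces 11 → [7, 13, 18]
6 → replaces 7 → [6, 13, 18]
1 → replaces 6 → [1, 13, 18]
13 → already a tail → [1, 13, 18]
5 → replaces 13 → [1, 5, 18]
4 → replaces 5 → [1, 4, 18]
10 → replaces 18 → [1, 4, 10]
Three tails, so the longest strictly increasing subsequence has length 3 (e.g. 11, 14, 18).

3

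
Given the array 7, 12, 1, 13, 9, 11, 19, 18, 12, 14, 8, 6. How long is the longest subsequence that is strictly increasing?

Track the smallest tail for each achievable length (strict):
7 → extends → [7]
12 → extends → [7, 12]
1 → replaces 7 → [1, 12]
13 → extends → [1, 12, 13]
9 → replaces 12 → [1, 9, 13]
11 → replaces 13 → [1, 9, 11]
19 → extends → [1, 9, 11, 19]
18 → replaces 19 → [1, 9, 11, 18]
12 → replaces 18 → [1, 9, 11, 12]
14 → extends → [1, 9, 11, 12, 14]
8 → replaces 9 → [1, 8, 11, 12, 14]
6 → replaces 8 → [1, 6, 11, 12, 14]
Five tails, so the longest strictly increasing subsequence has length 5 (e.g. 7, 9, 11, 12, 14).

5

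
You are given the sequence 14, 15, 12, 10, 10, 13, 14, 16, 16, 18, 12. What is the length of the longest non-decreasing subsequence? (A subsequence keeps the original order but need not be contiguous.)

7

Let dp[i] be the length of the longest such subsequence ending at index i:
i:      1  2  3  4  5  6  7  8  9 10 11
a[i]:  14 15 12 10 10 13 14 16 16 18 12
dp:     1  2  1  1  2  3  4  5  6  7  3
Maximum dp value is 7.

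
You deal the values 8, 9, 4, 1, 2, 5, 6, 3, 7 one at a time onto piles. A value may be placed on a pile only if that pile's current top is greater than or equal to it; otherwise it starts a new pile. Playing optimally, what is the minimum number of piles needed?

5

The minimum number of non-increasing subsequences covering a sequence equals the length of its longest strictly increasing subsequence.
LIS length is 5 (e.g. 1, 2, 5, 6, 7), so 5 piles are needed.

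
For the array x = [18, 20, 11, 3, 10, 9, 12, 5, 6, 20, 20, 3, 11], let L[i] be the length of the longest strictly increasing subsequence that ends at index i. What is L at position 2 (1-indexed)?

dp[i] = 1 + max{dp[j] : j<i, x[j]<x[i]} (or 1 if no such j):
i:      1  2  3  4  5  6  7  8  9 10 11 12 13
x[i]:  18 20 11  3 10  9 12  5  6 20 20  3 11
dp:     1  2  1  1  2  2  3  2  3  4  4  1  4
At index 2 the value is 2.

2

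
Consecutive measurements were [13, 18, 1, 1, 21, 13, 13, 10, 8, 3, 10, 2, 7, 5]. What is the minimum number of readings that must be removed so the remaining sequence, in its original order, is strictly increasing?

Fewest deletions = n − (longest strictly increasing subsequence).
Patience tails:
13 → extends → [13]
18 → extends → [13, 18]
1 → replaces 13 → [1, 18]
1 → already a tail → [1, 18]
21 → extends → [1, 18, 21]
13 → replaces 18 → [1, 13, 21]
13 → already a tail → [1, 13, 21]
10 → replaces 13 → [1, 10, 21]
8 → replaces 10 → [1, 8, 21]
3 → replaces 8 → [1, 3, 21]
10 → replaces 21 → [1, 3, 10]
2 → replaces 3 → [1, 2, 10]
7 → replaces 10 → [1, 2, 7]
5 → replaces 7 → [1, 2, 5]
Longest strictly increasing subsequence has length 3, so deletions = 14 − 3 = 11.

11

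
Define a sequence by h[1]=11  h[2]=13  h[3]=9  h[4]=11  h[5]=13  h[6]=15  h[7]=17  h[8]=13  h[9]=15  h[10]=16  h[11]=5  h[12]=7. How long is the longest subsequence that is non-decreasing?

6

Track the smallest tail for each achievable length (allowing ties):
11 → extends → [11]
13 → extends → [11, 13]
9 → replaces 11 → [9, 13]
11 → replaces 13 → [9, 11]
13 → extends → [9, 11, 13]
15 → extends → [9, 11, 13, 15]
17 → extends → [9, 11, 13, 15, 17]
13 → replaces 15 → [9, 11, 13, 13, 17]
15 → replaces 17 → [9, 11, 13, 13, 15]
16 → extends → [9, 11, 13, 13, 15, 16]
5 → replaces 9 → [5, 11, 13, 13, 15, 16]
7 → replaces 11 → [5, 7, 13, 13, 15, 16]
Six tails, so the longest non-decreasing subsequence has length 6 (e.g. 11, 13, 13, 15, 15, 16).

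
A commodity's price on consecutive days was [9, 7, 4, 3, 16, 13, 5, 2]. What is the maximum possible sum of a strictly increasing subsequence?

Let S[i] be the best sum of a strictly increasing subsequence ending at i:
i:      1  2  3  4  5  6  7  8
a[i]:   9  7  4  3 16 13  5  2
S:      9  7  4  3 25 22  9  2
Maximum is 25 (e.g. 9 + 16).

25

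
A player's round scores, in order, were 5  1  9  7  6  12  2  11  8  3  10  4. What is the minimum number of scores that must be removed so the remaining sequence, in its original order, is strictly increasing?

8

Fewest deletions = n − (longest strictly increasing subsequence).
Patience tails:
5 → extends → [5]
1 → replaces 5 → [1]
9 → extends → [1, 9]
7 → replaces 9 → [1, 7]
6 → replaces 7 → [1, 6]
12 → extends → [1, 6, 12]
2 → replaces 6 → [1, 2, 12]
11 → replaces 12 → [1, 2, 11]
8 → replaces 11 → [1, 2, 8]
3 → replaces 8 → [1, 2, 3]
10 → extends → [1, 2, 3, 10]
4 → replaces 10 → [1, 2, 3, 4]
Longest strictly increasing subsequence has length 4, so deletions = 12 − 4 = 8.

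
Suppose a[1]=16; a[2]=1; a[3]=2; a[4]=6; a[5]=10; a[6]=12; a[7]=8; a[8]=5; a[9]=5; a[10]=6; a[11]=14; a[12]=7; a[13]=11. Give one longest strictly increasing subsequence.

Patience tails give the LIS length; then backtrack through the dp parents:
16 → extends → [16]
1 → replaces 16 → [1]
2 → extends → [1, 2]
6 → extends → [1, 2, 6]
10 → extends → [1, 2, 6, 10]
12 → extends → [1, 2, 6, 10, 12]
8 → replaces 10 → [1, 2, 6, 8, 12]
5 → replaces 6 → [1, 2, 5, 8, 12]
5 → already a tail → [1, 2, 5, 8, 12]
6 → replaces 8 → [1, 2, 5, 6, 12]
14 → extends → [1, 2, 5, 6, 12, 14]
7 → replaces 12 → [1, 2, 5, 6, 7, 14]
11 → replaces 14 → [1, 2, 5, 6, 7, 11]
Length 6; one witness is 1, 2, 6, 10, 12, 14.

1, 2, 6, 10, 12, 14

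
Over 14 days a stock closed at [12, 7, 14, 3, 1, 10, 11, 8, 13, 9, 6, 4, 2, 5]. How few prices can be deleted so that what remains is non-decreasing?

10

Fewest deletions = n − (longest non-decreasing subsequence).
i:      1  2  3  4  5  6  7  8  9 10 11 12 13 14
a[i]:  12  7 14  3  1 10 11  8 13  9  6  4  2  5
dp:     1  1  2  1  1  2  3  2  4  3  2  2  2  3
max dp = 4, so deletions = 14 − 4 = 10.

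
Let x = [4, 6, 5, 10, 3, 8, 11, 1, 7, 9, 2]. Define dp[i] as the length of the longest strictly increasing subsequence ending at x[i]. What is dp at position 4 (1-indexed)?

3

dp[i] = 1 + max{dp[j] : j<i, x[j]<x[i]} (or 1 if no such j):
i:      1  2  3  4  5  6  7  8  9 10 11
x[i]:   4  6  5 10  3  8 11  1  7  9  2
dp:     1  2  2  3  1  3  4  1  3  4  2
At index 4 the value is 3.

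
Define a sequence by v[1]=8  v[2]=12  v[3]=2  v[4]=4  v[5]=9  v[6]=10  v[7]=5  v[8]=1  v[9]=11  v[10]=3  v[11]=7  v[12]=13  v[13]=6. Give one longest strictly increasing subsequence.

Patience tails give the LIS length; then backtrack through the dp parents:
8 → extends → [8]
12 → extends → [8, 12]
2 → replaces 8 → [2, 12]
4 → replaces 12 → [2, 4]
9 → extends → [2, 4, 9]
10 → extends → [2, 4, 9, 10]
5 → replaces 9 → [2, 4, 5, 10]
1 → replaces 2 → [1, 4, 5, 10]
11 → extends → [1, 4, 5, 10, 11]
3 → replaces 4 → [1, 3, 5, 10, 11]
7 → replaces 10 → [1, 3, 5, 7, 11]
13 → extends → [1, 3, 5, 7, 11, 13]
6 → replaces 7 → [1, 3, 5, 6, 11, 13]
Length 6; one witness is 2, 4, 9, 10, 11, 13.

2, 4, 9, 10, 11, 13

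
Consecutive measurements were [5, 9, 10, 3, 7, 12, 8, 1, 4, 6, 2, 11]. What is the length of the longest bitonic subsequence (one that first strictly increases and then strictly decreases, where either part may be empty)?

7

inc[i] = longest strictly increasing subsequence ending at i; dec[i] = longest strictly decreasing subsequence starting at i:
i:      1  2  3  4  5  6  7  8  9 10 11 12
a[i]:   5  9 10  3  7 12  8  1  4  6  2 11
inc:    1  2  3  1  2  4  3  1  2  3  2  4
dec:    3  4  4  2  3  4  3  1  2  2  1  1
Best peak at i=6 (value 12): inc=4, dec=4, length 4+4−1 = 7.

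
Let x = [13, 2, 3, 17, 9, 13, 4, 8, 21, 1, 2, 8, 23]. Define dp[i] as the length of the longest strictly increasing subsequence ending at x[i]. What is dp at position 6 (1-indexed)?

4

dp[i] = 1 + max{dp[j] : j<i, x[j]<x[i]} (or 1 if no such j):
i:      1  2  3  4  5  6  7  8  9 10 11 12 13
x[i]:  13  2  3 17  9 13  4  8 21  1  2  8 23
dp:     1  1  2  3  3  4  3  4  5  1  2  4  6
At index 6 the value is 4.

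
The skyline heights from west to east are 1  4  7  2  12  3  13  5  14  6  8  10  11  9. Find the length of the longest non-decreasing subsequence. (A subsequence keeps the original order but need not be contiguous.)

8

Let dp[i] be the length of the longest such subsequence ending at index i:
i:      1  2  3  4  5  6  7  8  9 10 11 12 13 14
a[i]:   1  4  7  2 12  3 13  5 14  6  8 10 11  9
dp:     1  2  3  2  4  3  5  4  6  5  6  7  8  7
Maximum dp value is 8.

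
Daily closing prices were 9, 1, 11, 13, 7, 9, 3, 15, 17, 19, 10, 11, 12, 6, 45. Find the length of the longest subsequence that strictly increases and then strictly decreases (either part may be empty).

8

inc[i] = longest strictly increasing subsequence ending at i; dec[i] = longest strictly decreasing subsequence starting at i:
i:      1  2  3  4  5  6  7  8  9 10 11 12 13 14 15
a[i]:   9  1 11 13  7  9  3 15 17 19 10 11 12  6 45
inc:    1  1  2  3  2  3  2  4  5  6  4  5  6  3  7
dec:    3  1  3  3  2  2  1  3  3  3  2  2  2  1  1
Best peak at i=10 (value 19): inc=6, dec=3, length 6+3−1 = 8.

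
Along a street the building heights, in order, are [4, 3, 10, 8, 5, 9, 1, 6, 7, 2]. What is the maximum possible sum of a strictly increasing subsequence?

22

Let S[i] be the best sum of a strictly increasing subsequence ending at i:
i:      1  2  3  4  5  6  7  8  9 10
a[i]:   4  3 10  8  5  9  1  6  7  2
S:      4  3 14 12  9 21  1 15 22  3
Maximum is 22 (e.g. 4 + 5 + 6 + 7).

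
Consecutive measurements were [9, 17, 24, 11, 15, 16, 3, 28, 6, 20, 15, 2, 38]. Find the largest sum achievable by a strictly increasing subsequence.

Let S[i] be the best sum of a strictly increasing subsequence ending at i:
i:       1   2   3   4   5   6   7   8   9  10  11  12  13
a[i]:    9  17  24  11  15  16   3  28   6  20  15   2  38
S:       9  26  50  20  35  51   3  79   9  71  35   2 117
Maximum is 117 (e.g. 9 + 11 + 15 + 16 + 28 + 38).

117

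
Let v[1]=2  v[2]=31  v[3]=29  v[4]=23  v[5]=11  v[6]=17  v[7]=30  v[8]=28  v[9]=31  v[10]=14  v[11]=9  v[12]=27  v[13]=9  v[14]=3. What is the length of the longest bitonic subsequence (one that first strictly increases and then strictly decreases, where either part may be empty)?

8

inc[i] = longest strictly increasing subsequence ending at i; dec[i] = longest strictly decreasing subsequence starting at i:
i:      1  2  3  4  5  6  7  8  9 10 11 12 13 14
v[i]:   2 31 29 23 11 17 30 28 31 14  9 27  9  3
inc:    1  2  2  2  2  3  4  4  5  3  2  4  2  2
dec:    1  7  6  5  3  4  5  4  4  3  2  3  2  1
Best peak at i=2 (value 31): inc=2, dec=7, length 2+7−1 = 8.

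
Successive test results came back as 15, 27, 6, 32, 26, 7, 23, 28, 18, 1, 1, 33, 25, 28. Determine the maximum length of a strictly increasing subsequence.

5

Let dp[i] be the length of the longest such subsequence ending at index i:
i:      1  2  3  4  5  6  7  8  9 10 11 12 13 14
a[i]:  15 27  6 32 26  7 23 28 18  1  1 33 25 28
dp:     1  2  1  3  2  2  3  4  3  1  1  5  4  5
Maximum dp value is 5.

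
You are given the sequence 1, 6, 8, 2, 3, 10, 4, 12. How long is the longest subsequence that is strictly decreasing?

2

Let dp[i] be the longest strictly decreasing subsequence ending at i:
i:      1  2  3  4  5  6  7  8
a[i]:   1  6  8  2  3 10  4 12
dp:     1  1  1  2  2  1  2  1
Maximum is 2.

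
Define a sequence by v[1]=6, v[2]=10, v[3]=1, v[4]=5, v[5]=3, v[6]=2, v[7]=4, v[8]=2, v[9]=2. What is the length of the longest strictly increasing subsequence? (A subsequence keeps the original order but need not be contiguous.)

Track the smallest tail for each achievable length (strict):
6 → extends → [6]
10 → extends → [6, 10]
1 → replaces 6 → [1, 10]
5 → replaces 10 → [1, 5]
3 → replaces 5 → [1, 3]
2 → replaces 3 → [1, 2]
4 → extends → [1, 2, 4]
2 → already a tail → [1, 2, 4]
2 → already a tail → [1, 2, 4]
Three tails, so the longest strictly increasing subsequence has length 3 (e.g. 1, 3, 4).

3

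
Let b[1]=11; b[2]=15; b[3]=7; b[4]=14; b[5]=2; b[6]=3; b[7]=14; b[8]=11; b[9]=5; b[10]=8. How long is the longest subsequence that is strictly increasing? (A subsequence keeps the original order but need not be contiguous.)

Let dp[i] be the length of the longest such subsequence ending at index i:
i:      1  2  3  4  5  6  7  8  9 10
b[i]:  11 15  7 14  2  3 14 11  5  8
dp:     1  2  1  2  1  2  3  3  3  4
Maximum dp value is 4.

4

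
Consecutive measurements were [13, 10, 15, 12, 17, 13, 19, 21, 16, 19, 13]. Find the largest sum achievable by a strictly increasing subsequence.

85

Let S[i] be the best sum of a strictly increasing subsequence ending at i:
i:      1  2  3  4  5  6  7  8  9 10 11
a[i]:  13 10 15 12 17 13 19 21 16 19 13
S:     13 10 28 22 45 35 64 85 51 70 35
Maximum is 85 (e.g. 13 + 15 + 17 + 19 + 21).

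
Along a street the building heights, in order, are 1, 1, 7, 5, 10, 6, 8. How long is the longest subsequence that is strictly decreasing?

2

Negate each value so 'decreasing' becomes 'increasing', then run patience tails on the negated sequence:
-1 → extends → [-1]
-1 → already a tail → [-1]
-7 → replaces -1 → [-7]
-5 → extends → [-7, -5]
-10 → replaces -7 → [-10, -5]
-6 → replaces -5 → [-10, -6]
-8 → replaces -6 → [-10, -8]
Two tails, so the longest strictly decreasing subsequence of the original has length 2.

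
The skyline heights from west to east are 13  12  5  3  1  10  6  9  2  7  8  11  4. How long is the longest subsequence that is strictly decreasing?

Negate each value so 'decreasing' becomes 'increasing', then run patience tails on the negated sequence:
-13 → extends → [-13]
-12 → extends → [-13, -12]
-5 → extends → [-13, -12, -5]
-3 → extends → [-13, -12, -5, -3]
-1 → extends → [-13, -12, -5, -3, -1]
-10 → replaces -5 → [-13, -12, -10, -3, -1]
-6 → replaces -3 → [-13, -12, -10, -6, -1]
-9 → replaces -6 → [-13, -12, -10, -9, -1]
-2 → replaces -1 → [-13, -12, -10, -9, -2]
-7 → replaces -2 → [-13, -12, -10, -9, -7]
-8 → replaces -7 → [-13, -12, -10, -9, -8]
-11 → replaces -10 → [-13, -12, -11, -9, -8]
-4 → extends → [-13, -12, -11, -9, -8, -4]
Six tails, so the longest strictly decreasing subsequence of the original has length 6.

6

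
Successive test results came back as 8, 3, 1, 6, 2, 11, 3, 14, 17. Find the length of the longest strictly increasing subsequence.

5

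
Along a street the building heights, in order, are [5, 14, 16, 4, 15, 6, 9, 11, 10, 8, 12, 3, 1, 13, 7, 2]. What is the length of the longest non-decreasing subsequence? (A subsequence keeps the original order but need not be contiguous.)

6

Track the smallest tail for each achievable length (allowing ties):
5 → extends → [5]
14 → extends → [5, 14]
16 → extends → [5, 14, 16]
4 → replaces 5 → [4, 14, 16]
15 → replaces 16 → [4, 14, 15]
6 → replaces 14 → [4, 6, 15]
9 → replaces 15 → [4, 6, 9]
11 → extends → [4, 6, 9, 11]
10 → replaces 11 → [4, 6, 9, 10]
8 → replaces 9 → [4, 6, 8, 10]
12 → extends → [4, 6, 8, 10, 12]
3 → replaces 4 → [3, 6, 8, 10, 12]
1 → replaces 3 → [1, 6, 8, 10, 12]
13 → extends → [1, 6, 8, 10, 12, 13]
7 → replaces 8 → [1, 6, 7, 10, 12, 13]
2 → replaces 6 → [1, 2, 7, 10, 12, 13]
Six tails, so the longest non-decreasing subsequence has length 6 (e.g. 5, 6, 9, 11, 12, 13).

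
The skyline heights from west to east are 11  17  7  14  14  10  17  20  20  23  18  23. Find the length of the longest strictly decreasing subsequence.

Let dp[i] be the longest strictly decreasing subsequence ending at i:
i:      1  2  3  4  5  6  7  8  9 10 11 12
a[i]:  11 17  7 14 14 10 17 20 20 23 18 23
dp:     1  1  2  2  2  3  1  1  1  1  2  1
Maximum is 3.

3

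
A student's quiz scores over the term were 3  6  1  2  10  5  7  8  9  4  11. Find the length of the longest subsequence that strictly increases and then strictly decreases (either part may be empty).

inc[i] = longest strictly increasing subsequence ending at i; dec[i] = longest strictly decreasing subsequence starting at i:
i:      1  2  3  4  5  6  7  8  9 10 11
a[i]:   3  6  1  2 10  5  7  8  9  4 11
inc:    1  2  1  2  3  3  4  5  6  3  7
dec:    2  3  1  1  3  2  2  2  2  1  1
Best peak at i=9 (value 9): inc=6, dec=2, length 6+2−1 = 7.

7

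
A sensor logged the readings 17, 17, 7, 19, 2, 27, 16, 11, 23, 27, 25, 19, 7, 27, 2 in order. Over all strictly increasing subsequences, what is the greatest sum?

Let S[i] be the best sum of a strictly increasing subsequence ending at i:
i:       1   2   3   4   5   6   7   8   9  10  11  12  13  14  15
a[i]:   17  17   7  19   2  27  16  11  23  27  25  19   7  27   2
S:      17  17   7  36   2  63  23  18  59  86  84  42   9 111   2
Maximum is 111 (e.g. 17 + 19 + 23 + 25 + 27).

111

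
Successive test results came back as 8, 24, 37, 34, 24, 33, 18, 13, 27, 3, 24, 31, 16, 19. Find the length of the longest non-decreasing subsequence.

5

Track the smallest tail for each achievable length (allowing ties):
8 → extends → [8]
24 → extends → [8, 24]
37 → extends → [8, 24, 37]
34 → replaces 37 → [8, 24, 34]
24 → replaces 34 → [8, 24, 24]
33 → extends → [8, 24, 24, 33]
18 → replaces 24 → [8, 18, 24, 33]
13 → replaces 18 → [8, 13, 24, 33]
27 → replaces 33 → [8, 13, 24, 27]
3 → replaces 8 → [3, 13, 24, 27]
24 → replaces 27 → [3, 13, 24, 24]
31 → extends → [3, 13, 24, 24, 31]
16 → replaces 24 → [3, 13, 16, 24, 31]
19 → replaces 24 → [3, 13, 16, 19, 31]
Five tails, so the longest non-decreasing subsequence has length 5 (e.g. 8, 24, 24, 27, 31).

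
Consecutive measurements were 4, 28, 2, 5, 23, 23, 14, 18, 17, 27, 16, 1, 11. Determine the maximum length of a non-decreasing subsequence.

Track the smallest tail for each achievable length (allowing ties):
4 → extends → [4]
28 → extends → [4, 28]
2 → replaces 4 → [2, 28]
5 → replaces 28 → [2, 5]
23 → extends → [2, 5, 23]
23 → extends → [2, 5, 23, 23]
14 → replaces 23 → [2, 5, 14, 23]
18 → replaces 23 → [2, 5, 14, 18]
17 → replaces 18 → [2, 5, 14, 17]
27 → extends → [2, 5, 14, 17, 27]
16 → replaces 17 → [2, 5, 14, 16, 27]
1 → replaces 2 → [1, 5, 14, 16, 27]
11 → replaces 14 → [1, 5, 11, 16, 27]
Five tails, so the longest non-decreasing subsequence has length 5 (e.g. 4, 5, 23, 23, 27).

5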